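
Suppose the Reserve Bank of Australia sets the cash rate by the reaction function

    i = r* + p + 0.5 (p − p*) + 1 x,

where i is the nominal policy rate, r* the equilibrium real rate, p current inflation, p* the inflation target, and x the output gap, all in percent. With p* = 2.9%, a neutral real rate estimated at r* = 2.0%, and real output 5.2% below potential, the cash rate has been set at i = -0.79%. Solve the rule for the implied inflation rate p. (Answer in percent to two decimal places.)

Output 5.2% below potential → x = -5.2.
Collecting p: i = r* + (1 + 0.5) p − 0.5 p* + 1 x
1.5 p = -0.79 − 2.0 + 0.5 × 2.9 − 1 × (-5.2) = 3.86
p = 3.86 / 1.5 = 2.57

2.57%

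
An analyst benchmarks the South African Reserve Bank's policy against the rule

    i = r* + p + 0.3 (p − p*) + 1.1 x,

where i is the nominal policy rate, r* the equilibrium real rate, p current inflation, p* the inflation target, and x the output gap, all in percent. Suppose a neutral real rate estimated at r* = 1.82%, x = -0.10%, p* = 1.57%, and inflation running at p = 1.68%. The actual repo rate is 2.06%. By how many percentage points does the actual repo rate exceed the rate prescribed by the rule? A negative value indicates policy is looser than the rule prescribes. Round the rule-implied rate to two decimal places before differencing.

i = 1.82 + 1.68 + 0.3 × (1.68 − 1.57) + 1.1 × (-0.10)
   = 1.82 + 1.68 + 0.033 − 0.11 = 3.42
Deviation = 2.06 − 3.42 = -1.36 pp.

-1.36 pp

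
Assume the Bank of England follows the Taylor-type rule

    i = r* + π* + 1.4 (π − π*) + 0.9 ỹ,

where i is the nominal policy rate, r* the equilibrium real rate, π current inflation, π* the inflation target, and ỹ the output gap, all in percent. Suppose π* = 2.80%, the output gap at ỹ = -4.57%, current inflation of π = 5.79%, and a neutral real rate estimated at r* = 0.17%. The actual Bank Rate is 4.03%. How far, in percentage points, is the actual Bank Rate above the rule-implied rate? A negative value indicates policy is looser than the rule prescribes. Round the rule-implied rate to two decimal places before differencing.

i = 0.17 + 2.80 + 1.4 × (5.79 − 2.80) + 0.9 × (-4.57)
   = 0.17 + 2.8 + 4.186 − 4.113 = 3.04
Deviation = 4.03 − 3.04 = 0.99 pp.

0.99 pp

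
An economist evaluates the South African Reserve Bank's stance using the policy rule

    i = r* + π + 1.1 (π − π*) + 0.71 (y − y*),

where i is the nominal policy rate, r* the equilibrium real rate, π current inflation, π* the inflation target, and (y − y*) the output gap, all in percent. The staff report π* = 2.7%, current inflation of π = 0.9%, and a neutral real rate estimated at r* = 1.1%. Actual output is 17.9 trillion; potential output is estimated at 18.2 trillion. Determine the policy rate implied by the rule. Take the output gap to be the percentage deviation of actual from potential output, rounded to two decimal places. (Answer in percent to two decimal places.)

Output gap = 100 × (17.9 − 18.2) / 18.2 = -1.65%.
i = 1.10 + 0.90 + 1.1 × (0.90 − 2.70) + 0.71 × (-1.65)
   = 1.10 + 0.9 − 1.98 − 1.1715 = -1.15

-1.15%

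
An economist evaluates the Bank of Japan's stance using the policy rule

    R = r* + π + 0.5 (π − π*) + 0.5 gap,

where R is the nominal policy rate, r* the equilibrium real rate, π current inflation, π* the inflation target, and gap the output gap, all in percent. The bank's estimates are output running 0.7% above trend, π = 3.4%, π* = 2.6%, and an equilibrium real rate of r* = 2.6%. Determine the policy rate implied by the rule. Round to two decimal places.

6.75%

Output 0.7% above potential → gap = 0.7.
R = 2.6 + 3.4 + 0.5 × (3.4 − 2.6) + 0.5 × 0.7
   = 2.6 + 3.4 + 0.4 + 0.35 = 6.75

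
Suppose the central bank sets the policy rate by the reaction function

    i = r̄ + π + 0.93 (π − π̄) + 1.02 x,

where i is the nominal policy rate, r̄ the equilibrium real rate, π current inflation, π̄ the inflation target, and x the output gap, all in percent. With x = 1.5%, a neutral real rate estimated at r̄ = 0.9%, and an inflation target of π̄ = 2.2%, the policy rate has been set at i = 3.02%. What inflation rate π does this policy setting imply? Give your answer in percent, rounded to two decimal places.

1.37%

Collecting π: i = r̄ + (1 + 0.93) π − 0.93 π̄ + 1.02 x
1.93 π = 3.02 − 0.9 + 0.93 × 2.2 − 1.02 × 1.5 = 2.636
π = 2.636 / 1.93 = 1.37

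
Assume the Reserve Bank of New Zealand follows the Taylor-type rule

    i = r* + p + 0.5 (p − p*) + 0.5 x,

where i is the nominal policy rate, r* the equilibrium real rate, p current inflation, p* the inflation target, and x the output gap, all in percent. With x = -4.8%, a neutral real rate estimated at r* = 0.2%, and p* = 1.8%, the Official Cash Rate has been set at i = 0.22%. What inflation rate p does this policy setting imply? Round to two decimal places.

2.21%

Collecting p: i = r* + (1 + 0.5) p − 0.5 p* + 0.5 x
1.5 p = 0.22 − 0.2 + 0.5 × 1.8 − 0.5 × (-4.8) = 3.32
p = 3.32 / 1.5 = 2.21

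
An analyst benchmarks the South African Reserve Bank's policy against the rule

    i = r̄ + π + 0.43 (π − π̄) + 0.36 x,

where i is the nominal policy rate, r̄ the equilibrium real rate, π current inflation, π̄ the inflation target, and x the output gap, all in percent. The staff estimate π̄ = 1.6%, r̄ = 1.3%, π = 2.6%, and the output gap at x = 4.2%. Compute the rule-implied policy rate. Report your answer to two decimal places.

i = 1.3 + 2.6 + 0.43 × (2.6 − 1.6) + 0.36 × 4.2
   = 1.3 + 2.6 + 0.43 + 1.512 = 5.84

5.84%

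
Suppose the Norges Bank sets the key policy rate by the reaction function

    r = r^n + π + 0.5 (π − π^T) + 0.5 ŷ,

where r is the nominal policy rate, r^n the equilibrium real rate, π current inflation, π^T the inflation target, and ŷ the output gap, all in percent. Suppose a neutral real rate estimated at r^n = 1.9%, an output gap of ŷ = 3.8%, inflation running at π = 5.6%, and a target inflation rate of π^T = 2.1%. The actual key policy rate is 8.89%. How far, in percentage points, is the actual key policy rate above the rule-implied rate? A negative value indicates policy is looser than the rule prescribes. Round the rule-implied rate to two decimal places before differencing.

-2.26 pp

r = 1.9 + 5.6 + 0.5 × (5.6 − 2.1) + 0.5 × 3.8
   = 1.9 + 5.6 + 1.75 + 1.9 = 11.15
Deviation = 8.89 − 11.15 = -2.26 pp.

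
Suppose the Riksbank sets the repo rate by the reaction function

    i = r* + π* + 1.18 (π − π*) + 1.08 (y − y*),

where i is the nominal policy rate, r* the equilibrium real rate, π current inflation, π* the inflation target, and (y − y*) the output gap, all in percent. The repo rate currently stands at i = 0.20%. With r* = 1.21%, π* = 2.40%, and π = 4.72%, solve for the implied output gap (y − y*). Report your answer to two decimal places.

-5.69%

1.08 (y − y*) = 0.20 − 1.21 − 2.40 − 1.18 × (4.72 − 2.40) = -6.1476
(y − y*) = -6.1476 / 1.08 = -5.69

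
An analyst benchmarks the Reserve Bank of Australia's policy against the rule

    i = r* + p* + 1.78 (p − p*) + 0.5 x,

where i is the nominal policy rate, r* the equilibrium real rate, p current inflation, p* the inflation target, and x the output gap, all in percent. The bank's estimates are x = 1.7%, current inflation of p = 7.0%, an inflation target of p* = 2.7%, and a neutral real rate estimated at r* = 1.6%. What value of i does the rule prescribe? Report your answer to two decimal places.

12.80%

i = 1.6 + 2.7 + 1.78 × (7.0 − 2.7) + 0.5 × 1.7
   = 1.6 + 2.7 + 7.654 + 0.85 = 12.80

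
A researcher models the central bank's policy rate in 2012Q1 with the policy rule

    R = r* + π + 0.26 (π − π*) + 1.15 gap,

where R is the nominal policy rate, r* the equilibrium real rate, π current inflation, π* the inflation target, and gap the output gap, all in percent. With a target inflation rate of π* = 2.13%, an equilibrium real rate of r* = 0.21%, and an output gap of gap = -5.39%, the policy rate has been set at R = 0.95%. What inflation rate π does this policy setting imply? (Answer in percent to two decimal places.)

5.95%

Collecting π: R = r* + (1 + 0.26) π − 0.26 π* + 1.15 gap
1.26 π = 0.95 − 0.21 + 0.26 × 2.13 − 1.15 × (-5.39) = 7.4923
π = 7.4923 / 1.26 = 5.95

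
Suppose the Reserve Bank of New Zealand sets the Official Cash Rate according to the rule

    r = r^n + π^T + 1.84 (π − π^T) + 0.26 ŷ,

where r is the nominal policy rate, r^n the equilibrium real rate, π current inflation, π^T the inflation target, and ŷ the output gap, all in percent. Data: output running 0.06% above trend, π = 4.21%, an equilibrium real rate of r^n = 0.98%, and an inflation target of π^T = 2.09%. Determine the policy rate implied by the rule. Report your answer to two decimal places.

6.99%

Output 0.06% above potential → ŷ = 0.06.
r = 0.98 + 2.09 + 1.84 × (4.21 − 2.09) + 0.26 × 0.06
   = 0.98 + 2.09 + 3.9008 + 0.0156 = 6.99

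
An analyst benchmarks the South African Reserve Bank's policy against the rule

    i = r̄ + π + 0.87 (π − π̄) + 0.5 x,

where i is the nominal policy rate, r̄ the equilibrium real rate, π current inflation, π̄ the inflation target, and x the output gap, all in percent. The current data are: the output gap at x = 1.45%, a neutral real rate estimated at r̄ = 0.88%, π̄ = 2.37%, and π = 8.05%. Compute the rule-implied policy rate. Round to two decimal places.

14.60%

i = 0.88 + 8.05 + 0.87 × (8.05 − 2.37) + 0.5 × 1.45
   = 0.88 + 8.05 + 4.9416 + 0.725 = 14.60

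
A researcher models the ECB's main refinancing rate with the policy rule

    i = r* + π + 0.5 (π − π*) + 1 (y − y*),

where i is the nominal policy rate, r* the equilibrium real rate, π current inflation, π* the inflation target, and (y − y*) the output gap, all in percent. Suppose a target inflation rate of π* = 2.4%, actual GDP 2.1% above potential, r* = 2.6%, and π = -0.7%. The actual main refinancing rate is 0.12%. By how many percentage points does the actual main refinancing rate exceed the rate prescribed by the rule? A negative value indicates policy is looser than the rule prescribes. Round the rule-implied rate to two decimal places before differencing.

Output 2.1% above potential → (y − y*) = 2.1.
i = 2.6 + (-0.7) + 0.5 × (-0.7 − 2.4) + 1 × 2.1
   = 2.6 − 0.7 − 1.55 + 2.1 = 2.45
Deviation = 0.12 − 2.45 = -2.33 pp.

-2.33 pp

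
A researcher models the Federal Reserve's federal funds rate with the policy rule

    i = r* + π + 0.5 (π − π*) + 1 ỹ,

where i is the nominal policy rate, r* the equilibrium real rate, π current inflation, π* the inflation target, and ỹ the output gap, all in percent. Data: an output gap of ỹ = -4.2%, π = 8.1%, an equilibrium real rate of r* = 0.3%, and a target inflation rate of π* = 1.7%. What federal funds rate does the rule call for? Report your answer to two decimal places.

i = 0.3 + 8.1 + 0.5 × (8.1 − 1.7) + 1 × (-4.2)
   = 0.3 + 8.1 + 3.2 − 4.2 = 7.40

7.40%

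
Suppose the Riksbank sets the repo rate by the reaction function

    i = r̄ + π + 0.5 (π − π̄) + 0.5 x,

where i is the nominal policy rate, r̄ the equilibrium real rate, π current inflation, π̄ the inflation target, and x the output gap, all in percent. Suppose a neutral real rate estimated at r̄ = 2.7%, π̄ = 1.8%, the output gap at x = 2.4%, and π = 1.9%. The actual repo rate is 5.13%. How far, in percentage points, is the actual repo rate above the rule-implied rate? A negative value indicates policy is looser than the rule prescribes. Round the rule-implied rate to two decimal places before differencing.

-0.72 pp

i = 2.7 + 1.9 + 0.5 × (1.9 − 1.8) + 0.5 × 2.4
   = 2.7 + 1.9 + 0.05 + 1.2 = 5.85
Deviation = 5.13 − 5.85 = -0.72 pp.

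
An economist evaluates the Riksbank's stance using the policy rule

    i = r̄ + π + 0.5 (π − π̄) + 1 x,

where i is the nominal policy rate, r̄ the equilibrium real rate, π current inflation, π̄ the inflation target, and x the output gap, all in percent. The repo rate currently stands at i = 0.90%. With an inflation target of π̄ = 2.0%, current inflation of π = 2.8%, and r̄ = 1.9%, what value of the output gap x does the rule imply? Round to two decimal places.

1 x = 0.90 − 1.9 − 2.8 − 0.5 × (2.8 − 2.0) = -4.2
x = -4.2 / 1 = -4.20

-4.20%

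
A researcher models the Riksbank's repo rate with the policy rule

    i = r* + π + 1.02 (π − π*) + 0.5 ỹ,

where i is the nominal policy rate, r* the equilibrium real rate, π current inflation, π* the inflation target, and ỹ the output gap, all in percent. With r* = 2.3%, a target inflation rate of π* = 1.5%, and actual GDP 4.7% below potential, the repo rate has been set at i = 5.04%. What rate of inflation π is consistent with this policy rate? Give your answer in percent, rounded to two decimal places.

Output 4.7% below potential → ỹ = -4.7.
Collecting π: i = r* + (1 + 1.02) π − 1.02 π* + 0.5 ỹ
2.02 π = 5.04 − 2.3 + 1.02 × 1.5 − 0.5 × (-4.7) = 6.62
π = 6.62 / 2.02 = 3.28

3.28%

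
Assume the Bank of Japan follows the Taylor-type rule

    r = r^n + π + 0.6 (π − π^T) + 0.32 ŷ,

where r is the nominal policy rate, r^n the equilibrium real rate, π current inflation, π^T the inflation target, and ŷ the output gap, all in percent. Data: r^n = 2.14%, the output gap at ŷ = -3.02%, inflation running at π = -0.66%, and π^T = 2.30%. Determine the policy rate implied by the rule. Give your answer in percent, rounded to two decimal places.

r = 2.14 + (-0.66) + 0.6 × (-0.66 − 2.30) + 0.32 × (-3.02)
   = 2.14 − 0.66 − 1.776 − 0.9664 = -1.26

-1.26%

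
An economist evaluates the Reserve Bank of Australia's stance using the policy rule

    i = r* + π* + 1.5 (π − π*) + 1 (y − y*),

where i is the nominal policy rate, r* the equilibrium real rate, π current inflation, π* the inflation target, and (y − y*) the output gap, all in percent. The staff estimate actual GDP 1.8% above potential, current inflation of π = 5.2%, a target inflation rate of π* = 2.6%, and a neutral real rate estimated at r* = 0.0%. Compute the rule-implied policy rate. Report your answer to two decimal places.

8.30%

Output 1.8% above potential → (y − y*) = 1.8.
i = 0.0 + 2.6 + 1.5 × (5.2 − 2.6) + 1 × 1.8
   = 0.0 + 2.6 + 3.9 + 1.8 = 8.30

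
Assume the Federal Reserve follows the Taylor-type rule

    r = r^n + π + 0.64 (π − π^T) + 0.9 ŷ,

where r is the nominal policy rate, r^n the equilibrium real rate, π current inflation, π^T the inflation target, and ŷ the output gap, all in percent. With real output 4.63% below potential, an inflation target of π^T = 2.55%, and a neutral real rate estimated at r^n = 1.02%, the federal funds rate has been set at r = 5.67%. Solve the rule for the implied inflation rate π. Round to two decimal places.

Output 4.63% below potential → ŷ = -4.63.
Collecting π: r = r^n + (1 + 0.64) π − 0.64 π^T + 0.9 ŷ
1.64 π = 5.67 − 1.02 + 0.64 × 2.55 − 0.9 × (-4.63) = 10.449
π = 10.449 / 1.64 = 6.37

6.37%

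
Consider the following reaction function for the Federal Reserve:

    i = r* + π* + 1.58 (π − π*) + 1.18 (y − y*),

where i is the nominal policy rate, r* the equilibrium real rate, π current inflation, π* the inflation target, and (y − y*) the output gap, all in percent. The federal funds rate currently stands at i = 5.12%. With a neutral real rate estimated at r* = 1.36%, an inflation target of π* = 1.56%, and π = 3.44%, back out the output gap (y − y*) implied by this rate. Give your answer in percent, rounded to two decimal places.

1.18 (y − y*) = 5.12 − 1.36 − 1.56 − 1.58 × (3.44 − 1.56) = -0.7704
(y − y*) = -0.7704 / 1.18 = -0.65

-0.65%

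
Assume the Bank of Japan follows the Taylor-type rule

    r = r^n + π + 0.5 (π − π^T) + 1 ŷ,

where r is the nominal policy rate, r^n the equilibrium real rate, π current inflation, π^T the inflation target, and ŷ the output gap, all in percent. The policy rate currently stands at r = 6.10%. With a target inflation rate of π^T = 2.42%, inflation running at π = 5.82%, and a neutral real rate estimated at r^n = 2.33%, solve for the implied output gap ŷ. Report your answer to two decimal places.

-3.75%

1 ŷ = 6.10 − 2.33 − 5.82 − 0.5 × (5.82 − 2.42) = -3.75
ŷ = -3.75 / 1 = -3.75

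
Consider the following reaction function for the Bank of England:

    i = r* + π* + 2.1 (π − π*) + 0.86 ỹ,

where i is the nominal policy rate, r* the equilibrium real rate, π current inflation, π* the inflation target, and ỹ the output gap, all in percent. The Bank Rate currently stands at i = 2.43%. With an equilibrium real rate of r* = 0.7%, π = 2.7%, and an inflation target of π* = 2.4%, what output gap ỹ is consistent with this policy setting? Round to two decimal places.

0.86 ỹ = 2.43 − 0.7 − 2.4 − 2.1 × (2.7 − 2.4) = -1.3
ỹ = -1.3 / 0.86 = -1.51

-1.51%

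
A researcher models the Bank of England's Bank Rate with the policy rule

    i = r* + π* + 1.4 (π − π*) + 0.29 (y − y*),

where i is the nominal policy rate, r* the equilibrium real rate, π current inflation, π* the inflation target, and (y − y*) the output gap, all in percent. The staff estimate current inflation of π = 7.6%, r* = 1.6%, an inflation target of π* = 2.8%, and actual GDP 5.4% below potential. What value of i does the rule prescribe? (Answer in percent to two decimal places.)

9.55%

Output 5.4% below potential → (y − y*) = -5.4.
i = 1.6 + 2.8 + 1.4 × (7.6 − 2.8) + 0.29 × (-5.4)
   = 1.6 + 2.8 + 6.72 − 1.566 = 9.55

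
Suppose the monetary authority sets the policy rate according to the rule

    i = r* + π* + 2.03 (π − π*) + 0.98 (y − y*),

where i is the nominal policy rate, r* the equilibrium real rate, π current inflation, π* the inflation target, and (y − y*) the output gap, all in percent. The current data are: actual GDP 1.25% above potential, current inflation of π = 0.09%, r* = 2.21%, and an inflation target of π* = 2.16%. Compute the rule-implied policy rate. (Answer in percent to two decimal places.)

1.39%

Output 1.25% above potential → (y − y*) = 1.25.
i = 2.21 + 2.16 + 2.03 × (0.09 − 2.16) + 0.98 × 1.25
   = 2.21 + 2.16 − 4.2021 + 1.225 = 1.39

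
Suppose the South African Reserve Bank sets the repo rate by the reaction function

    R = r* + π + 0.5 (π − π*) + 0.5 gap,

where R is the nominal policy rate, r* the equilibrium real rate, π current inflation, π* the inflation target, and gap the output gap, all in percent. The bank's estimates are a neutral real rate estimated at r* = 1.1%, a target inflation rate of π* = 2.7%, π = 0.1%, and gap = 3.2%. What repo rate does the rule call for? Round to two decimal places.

R = 1.1 + 0.1 + 0.5 × (0.1 − 2.7) + 0.5 × 3.2
   = 1.1 + 0.1 − 1.3 + 1.6 = 1.50

1.50%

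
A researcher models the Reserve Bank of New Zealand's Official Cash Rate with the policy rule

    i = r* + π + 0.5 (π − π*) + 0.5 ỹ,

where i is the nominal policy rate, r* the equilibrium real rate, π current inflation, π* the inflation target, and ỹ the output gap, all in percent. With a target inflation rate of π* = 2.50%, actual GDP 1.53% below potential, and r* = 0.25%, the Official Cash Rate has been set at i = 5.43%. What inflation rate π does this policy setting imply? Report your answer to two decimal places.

4.80%

Output 1.53% below potential → ỹ = -1.53.
Collecting π: i = r* + (1 + 0.5) π − 0.5 π* + 0.5 ỹ
1.5 π = 5.43 − 0.25 + 0.5 × 2.50 − 0.5 × (-1.53) = 7.195
π = 7.195 / 1.5 = 4.80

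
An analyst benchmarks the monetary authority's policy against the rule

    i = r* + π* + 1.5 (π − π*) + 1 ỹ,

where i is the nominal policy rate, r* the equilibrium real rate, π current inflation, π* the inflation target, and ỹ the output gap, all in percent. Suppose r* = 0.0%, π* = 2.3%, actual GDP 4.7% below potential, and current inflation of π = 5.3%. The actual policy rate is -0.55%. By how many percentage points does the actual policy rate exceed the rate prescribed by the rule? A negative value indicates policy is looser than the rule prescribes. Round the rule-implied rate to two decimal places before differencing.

Output 4.7% below potential → ỹ = -4.7.
i = 0.0 + 2.3 + 1.5 × (5.3 − 2.3) + 1 × (-4.7)
   = 0.0 + 2.3 + 4.5 − 4.7 = 2.10
Deviation = -0.55 − 2.10 = -2.65 pp.

-2.65 pp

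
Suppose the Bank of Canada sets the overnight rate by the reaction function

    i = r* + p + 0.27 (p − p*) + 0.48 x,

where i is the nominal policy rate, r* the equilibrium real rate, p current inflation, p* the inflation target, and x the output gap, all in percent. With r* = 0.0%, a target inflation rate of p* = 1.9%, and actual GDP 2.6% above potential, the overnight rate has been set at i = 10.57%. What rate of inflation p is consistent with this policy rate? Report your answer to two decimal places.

7.74%

Output 2.6% above potential → x = 2.6.
Collecting p: i = r* + (1 + 0.27) p − 0.27 p* + 0.48 x
1.27 p = 10.57 − 0.0 + 0.27 × 1.9 − 0.48 × 2.6 = 9.835
p = 9.835 / 1.27 = 7.74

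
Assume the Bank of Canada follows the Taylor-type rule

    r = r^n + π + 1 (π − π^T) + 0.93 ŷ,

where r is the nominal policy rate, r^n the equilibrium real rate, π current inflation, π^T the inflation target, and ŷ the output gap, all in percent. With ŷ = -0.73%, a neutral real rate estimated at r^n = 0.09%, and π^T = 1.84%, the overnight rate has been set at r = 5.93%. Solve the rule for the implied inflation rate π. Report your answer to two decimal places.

4.18%

Collecting π: r = r^n + (1 + 1) π − 1 π^T + 0.93 ŷ
2 π = 5.93 − 0.09 + 1 × 1.84 − 0.93 × (-0.73) = 8.3589
π = 8.3589 / 2 = 4.18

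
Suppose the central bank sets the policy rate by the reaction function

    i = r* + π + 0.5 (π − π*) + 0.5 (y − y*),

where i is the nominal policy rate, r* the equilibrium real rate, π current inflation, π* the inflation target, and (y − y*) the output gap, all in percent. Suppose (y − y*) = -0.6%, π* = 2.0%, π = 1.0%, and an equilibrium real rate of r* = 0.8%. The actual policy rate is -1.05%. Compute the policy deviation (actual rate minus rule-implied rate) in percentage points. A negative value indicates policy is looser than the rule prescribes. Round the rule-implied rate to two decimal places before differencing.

i = 0.8 + 1.0 + 0.5 × (1.0 − 2.0) + 0.5 × (-0.6)
   = 0.8 + 1 − 0.5 − 0.3 = 1.00
Deviation = -1.05 − 1.00 = -2.05 pp.

-2.05 pp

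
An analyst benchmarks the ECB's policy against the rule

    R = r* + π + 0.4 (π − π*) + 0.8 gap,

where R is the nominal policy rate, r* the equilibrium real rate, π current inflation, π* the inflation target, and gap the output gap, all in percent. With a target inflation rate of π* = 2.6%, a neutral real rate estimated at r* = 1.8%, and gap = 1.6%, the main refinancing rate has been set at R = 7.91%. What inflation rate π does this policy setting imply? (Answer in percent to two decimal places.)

4.19%

Collecting π: R = r* + (1 + 0.4) π − 0.4 π* + 0.8 gap
1.4 π = 7.91 − 1.8 + 0.4 × 2.6 − 0.8 × 1.6 = 5.87
π = 5.87 / 1.4 = 4.19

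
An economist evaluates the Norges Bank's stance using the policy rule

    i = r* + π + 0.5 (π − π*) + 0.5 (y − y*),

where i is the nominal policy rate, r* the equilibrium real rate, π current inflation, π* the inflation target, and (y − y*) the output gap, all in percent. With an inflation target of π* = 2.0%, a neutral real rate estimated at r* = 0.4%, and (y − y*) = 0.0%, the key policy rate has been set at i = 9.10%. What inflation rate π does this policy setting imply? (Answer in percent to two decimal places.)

6.47%

Collecting π: i = r* + (1 + 0.5) π − 0.5 π* + 0.5 (y − y*)
1.5 π = 9.10 − 0.4 + 0.5 × 2.0 − 0.5 × 0.0 = 9.7
π = 9.7 / 1.5 = 6.47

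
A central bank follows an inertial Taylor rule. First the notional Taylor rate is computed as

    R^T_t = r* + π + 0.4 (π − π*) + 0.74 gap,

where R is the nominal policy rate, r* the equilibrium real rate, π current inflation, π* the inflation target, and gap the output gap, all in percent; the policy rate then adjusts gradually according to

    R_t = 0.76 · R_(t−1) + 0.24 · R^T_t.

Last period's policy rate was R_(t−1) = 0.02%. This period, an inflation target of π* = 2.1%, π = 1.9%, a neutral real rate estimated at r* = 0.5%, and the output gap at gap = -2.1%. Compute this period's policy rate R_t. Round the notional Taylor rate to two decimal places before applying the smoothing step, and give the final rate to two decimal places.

R^T_t = 0.5 + 1.9 + 0.4 × (1.9 − 2.1) + 0.74 × (-2.1)
   = 0.5 + 1.9 − 0.08 − 1.554 = 0.77
R_t = 0.76 × 0.02 + 0.24 × 0.77 = 0.0152 + 0.1848 = 0.20

0.20%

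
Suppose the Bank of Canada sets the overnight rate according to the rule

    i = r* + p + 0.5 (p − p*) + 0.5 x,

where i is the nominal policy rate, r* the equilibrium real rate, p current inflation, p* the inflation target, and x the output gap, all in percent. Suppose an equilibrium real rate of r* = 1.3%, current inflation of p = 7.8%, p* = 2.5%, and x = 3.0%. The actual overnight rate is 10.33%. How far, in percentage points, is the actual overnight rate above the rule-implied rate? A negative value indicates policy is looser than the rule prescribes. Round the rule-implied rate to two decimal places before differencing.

-2.92 pp

i = 1.3 + 7.8 + 0.5 × (7.8 − 2.5) + 0.5 × 3.0
   = 1.3 + 7.8 + 2.65 + 1.5 = 13.25
Deviation = 10.33 − 13.25 = -2.92 pp.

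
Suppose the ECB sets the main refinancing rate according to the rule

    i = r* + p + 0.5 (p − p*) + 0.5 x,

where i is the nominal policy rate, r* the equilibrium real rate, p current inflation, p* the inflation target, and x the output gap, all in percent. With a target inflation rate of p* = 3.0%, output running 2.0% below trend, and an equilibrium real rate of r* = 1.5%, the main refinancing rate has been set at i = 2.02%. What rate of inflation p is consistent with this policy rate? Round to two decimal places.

2.01%

Output 2.0% below potential → x = -2.0.
Collecting p: i = r* + (1 + 0.5) p − 0.5 p* + 0.5 x
1.5 p = 2.02 − 1.5 + 0.5 × 3.0 − 0.5 × (-2.0) = 3.02
p = 3.02 / 1.5 = 2.01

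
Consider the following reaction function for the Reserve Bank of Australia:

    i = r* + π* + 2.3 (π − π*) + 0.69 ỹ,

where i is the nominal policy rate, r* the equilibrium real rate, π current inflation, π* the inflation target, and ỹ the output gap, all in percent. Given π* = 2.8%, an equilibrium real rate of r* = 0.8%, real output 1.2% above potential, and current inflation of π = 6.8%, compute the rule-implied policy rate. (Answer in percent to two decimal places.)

13.63%

Output 1.2% above potential → ỹ = 1.2.
i = 0.8 + 2.8 + 2.3 × (6.8 − 2.8) + 0.69 × 1.2
   = 0.8 + 2.8 + 9.2 + 0.828 = 13.63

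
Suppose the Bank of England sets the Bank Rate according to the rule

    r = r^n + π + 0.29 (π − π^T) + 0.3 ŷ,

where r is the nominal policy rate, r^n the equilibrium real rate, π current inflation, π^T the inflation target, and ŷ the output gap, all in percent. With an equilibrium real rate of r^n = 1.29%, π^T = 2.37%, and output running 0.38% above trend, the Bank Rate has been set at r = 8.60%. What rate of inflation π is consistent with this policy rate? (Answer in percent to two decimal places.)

Output 0.38% above potential → ŷ = 0.38.
Collecting π: r = r^n + (1 + 0.29) π − 0.29 π^T + 0.3 ŷ
1.29 π = 8.60 − 1.29 + 0.29 × 2.37 − 0.3 × 0.38 = 7.8833
π = 7.8833 / 1.29 = 6.11

6.11%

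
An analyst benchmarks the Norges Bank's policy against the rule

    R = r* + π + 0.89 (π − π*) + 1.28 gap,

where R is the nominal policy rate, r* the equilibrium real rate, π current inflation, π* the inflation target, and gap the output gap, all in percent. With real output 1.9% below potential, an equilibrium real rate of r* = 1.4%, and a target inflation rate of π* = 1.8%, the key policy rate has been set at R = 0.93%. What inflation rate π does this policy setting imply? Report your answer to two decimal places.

1.89%

Output 1.9% below potential → gap = -1.9.
Collecting π: R = r* + (1 + 0.89) π − 0.89 π* + 1.28 gap
1.89 π = 0.93 − 1.4 + 0.89 × 1.8 − 1.28 × (-1.9) = 3.564
π = 3.564 / 1.89 = 1.89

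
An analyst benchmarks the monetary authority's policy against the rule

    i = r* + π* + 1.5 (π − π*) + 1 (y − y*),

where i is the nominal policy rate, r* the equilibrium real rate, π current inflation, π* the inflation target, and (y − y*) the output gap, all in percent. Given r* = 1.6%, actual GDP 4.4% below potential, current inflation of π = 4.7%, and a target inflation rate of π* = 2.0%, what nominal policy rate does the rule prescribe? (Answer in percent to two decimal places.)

Output 4.4% below potential → (y − y*) = -4.4.
i = 1.6 + 2.0 + 1.5 × (4.7 − 2.0) + 1 × (-4.4)
   = 1.6 + 2 + 4.05 − 4.4 = 3.25

3.25%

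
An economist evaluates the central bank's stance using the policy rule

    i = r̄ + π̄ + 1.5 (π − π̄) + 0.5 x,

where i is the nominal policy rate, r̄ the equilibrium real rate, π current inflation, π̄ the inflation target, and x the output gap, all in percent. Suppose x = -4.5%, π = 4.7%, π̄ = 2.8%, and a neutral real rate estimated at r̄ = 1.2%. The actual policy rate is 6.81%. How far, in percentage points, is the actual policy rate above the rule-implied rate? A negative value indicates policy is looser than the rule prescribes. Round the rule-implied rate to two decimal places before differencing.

2.21 pp

i = 1.2 + 2.8 + 1.5 × (4.7 − 2.8) + 0.5 × (-4.5)
   = 1.2 + 2.8 + 2.85 − 2.25 = 4.60
Deviation = 6.81 − 4.60 = 2.21 pp.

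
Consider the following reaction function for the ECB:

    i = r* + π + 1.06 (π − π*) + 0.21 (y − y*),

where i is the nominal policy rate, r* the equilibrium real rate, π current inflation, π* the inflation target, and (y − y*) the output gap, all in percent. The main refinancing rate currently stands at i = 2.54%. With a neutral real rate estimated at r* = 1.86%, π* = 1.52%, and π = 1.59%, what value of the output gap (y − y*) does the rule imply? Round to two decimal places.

-4.69%

0.21 (y − y*) = 2.54 − 1.86 − 1.59 − 1.06 × (1.59 − 1.52) = -0.9842
(y − y*) = -0.9842 / 0.21 = -4.69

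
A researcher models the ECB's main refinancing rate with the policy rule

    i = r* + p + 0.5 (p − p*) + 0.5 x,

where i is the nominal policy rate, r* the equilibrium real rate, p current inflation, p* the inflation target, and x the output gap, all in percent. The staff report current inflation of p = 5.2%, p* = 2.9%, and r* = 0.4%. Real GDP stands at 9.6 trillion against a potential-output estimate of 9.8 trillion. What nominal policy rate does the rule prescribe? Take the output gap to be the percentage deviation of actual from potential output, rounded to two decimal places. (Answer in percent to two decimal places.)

5.73%

Output gap = 100 × (9.6 − 9.8) / 9.8 = -2.04%.
i = 0.40 + 5.20 + 0.5 × (5.20 − 2.90) + 0.5 × (-2.04)
   = 0.40 + 5.2 + 1.15 − 1.02 = 5.73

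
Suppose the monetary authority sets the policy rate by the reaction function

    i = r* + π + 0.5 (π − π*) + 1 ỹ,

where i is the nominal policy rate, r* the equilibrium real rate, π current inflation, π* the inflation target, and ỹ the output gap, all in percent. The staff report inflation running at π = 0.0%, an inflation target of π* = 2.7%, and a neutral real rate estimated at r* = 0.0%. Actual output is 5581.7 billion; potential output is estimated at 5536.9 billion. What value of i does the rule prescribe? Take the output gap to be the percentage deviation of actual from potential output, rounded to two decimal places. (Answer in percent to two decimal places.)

-0.54%

Output gap = 100 × (5581.7 − 5536.9) / 5536.9 = 0.81%.
i = 0.00 + 0.00 + 0.5 × (0.00 − 2.70) + 1 × 0.81
   = 0.00 + 0 − 1.35 + 0.81 = -0.54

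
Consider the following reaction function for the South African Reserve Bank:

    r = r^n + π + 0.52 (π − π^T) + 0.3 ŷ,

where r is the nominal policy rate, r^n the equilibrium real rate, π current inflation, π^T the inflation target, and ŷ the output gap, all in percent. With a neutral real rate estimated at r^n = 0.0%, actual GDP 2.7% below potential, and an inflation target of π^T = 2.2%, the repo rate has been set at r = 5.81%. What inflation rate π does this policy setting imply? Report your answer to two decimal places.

5.11%

Output 2.7% below potential → ŷ = -2.7.
Collecting π: r = r^n + (1 + 0.52) π − 0.52 π^T + 0.3 ŷ
1.52 π = 5.81 − 0.0 + 0.52 × 2.2 − 0.3 × (-2.7) = 7.764
π = 7.764 / 1.52 = 5.11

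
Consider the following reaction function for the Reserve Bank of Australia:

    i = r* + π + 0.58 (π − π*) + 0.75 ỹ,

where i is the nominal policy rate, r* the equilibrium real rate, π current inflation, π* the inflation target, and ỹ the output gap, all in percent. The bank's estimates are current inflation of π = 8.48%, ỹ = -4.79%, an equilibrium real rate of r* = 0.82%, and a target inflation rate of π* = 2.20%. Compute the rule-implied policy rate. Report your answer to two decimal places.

9.35%

i = 0.82 + 8.48 + 0.58 × (8.48 − 2.20) + 0.75 × (-4.79)
   = 0.82 + 8.48 + 3.6424 − 3.5925 = 9.35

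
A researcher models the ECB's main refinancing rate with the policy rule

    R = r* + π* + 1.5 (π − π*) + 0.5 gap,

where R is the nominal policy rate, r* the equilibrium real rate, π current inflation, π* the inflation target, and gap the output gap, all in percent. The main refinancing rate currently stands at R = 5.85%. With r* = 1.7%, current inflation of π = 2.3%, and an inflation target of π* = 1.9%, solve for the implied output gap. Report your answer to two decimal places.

0.5 gap = 5.85 − 1.7 − 1.9 − 1.5 × (2.3 − 1.9) = 1.65
gap = 1.65 / 0.5 = 3.30

3.30%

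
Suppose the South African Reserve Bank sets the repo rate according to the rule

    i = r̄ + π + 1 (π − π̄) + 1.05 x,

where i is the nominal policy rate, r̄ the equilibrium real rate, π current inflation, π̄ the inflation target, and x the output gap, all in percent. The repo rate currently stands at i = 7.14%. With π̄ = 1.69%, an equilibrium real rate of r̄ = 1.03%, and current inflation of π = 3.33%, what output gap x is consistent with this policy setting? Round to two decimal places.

1.05 x = 7.14 − 1.03 − 3.33 − 1 × (3.33 − 1.69) = 1.14
x = 1.14 / 1.05 = 1.09

1.09%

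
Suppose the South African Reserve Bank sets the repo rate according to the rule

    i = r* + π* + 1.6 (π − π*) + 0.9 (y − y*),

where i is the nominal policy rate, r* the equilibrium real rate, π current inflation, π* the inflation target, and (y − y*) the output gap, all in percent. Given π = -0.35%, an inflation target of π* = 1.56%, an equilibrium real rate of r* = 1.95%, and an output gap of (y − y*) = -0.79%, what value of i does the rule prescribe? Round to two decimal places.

-0.26%

i = 1.95 + 1.56 + 1.6 × (-0.35 − 1.56) + 0.9 × (-0.79)
   = 1.95 + 1.56 − 3.056 − 0.711 = -0.26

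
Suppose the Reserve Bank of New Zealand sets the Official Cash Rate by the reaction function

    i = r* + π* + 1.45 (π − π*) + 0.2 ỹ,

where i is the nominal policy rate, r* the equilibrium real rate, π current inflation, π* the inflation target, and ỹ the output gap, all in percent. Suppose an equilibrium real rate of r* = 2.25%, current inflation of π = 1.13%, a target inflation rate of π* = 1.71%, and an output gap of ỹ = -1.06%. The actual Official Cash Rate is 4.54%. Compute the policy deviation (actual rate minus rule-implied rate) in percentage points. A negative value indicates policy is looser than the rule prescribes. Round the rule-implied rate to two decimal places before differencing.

i = 2.25 + 1.71 + 1.45 × (1.13 − 1.71) + 0.2 × (-1.06)
   = 2.25 + 1.71 − 0.841 − 0.212 = 2.91
Deviation = 4.54 − 2.91 = 1.63 pp.

1.63 pp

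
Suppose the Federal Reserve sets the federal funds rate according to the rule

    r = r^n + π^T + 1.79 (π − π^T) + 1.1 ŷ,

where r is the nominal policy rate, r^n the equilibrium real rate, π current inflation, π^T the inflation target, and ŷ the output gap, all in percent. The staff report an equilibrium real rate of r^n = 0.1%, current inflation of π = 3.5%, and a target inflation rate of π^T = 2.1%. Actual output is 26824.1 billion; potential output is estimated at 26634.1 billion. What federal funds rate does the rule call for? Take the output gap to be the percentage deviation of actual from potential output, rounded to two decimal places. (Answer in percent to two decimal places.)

Output gap = 100 × (26824.1 − 26634.1) / 26634.1 = 0.71%.
r = 0.10 + 2.10 + 1.79 × (3.50 − 2.10) + 1.1 × 0.71
   = 0.10 + 2.1 + 2.506 + 0.781 = 5.49

5.49%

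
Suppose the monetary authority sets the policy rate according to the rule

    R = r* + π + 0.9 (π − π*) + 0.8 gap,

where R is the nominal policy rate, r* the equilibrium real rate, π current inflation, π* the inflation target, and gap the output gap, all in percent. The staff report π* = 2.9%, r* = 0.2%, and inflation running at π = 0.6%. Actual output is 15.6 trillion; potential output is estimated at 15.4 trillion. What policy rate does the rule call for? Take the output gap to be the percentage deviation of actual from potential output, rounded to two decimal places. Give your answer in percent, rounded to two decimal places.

Output gap = 100 × (15.6 − 15.4) / 15.4 = 1.30%.
R = 0.20 + 0.60 + 0.9 × (0.60 − 2.90) + 0.8 × 1.30
   = 0.20 + 0.6 − 2.07 + 1.04 = -0.23

-0.23%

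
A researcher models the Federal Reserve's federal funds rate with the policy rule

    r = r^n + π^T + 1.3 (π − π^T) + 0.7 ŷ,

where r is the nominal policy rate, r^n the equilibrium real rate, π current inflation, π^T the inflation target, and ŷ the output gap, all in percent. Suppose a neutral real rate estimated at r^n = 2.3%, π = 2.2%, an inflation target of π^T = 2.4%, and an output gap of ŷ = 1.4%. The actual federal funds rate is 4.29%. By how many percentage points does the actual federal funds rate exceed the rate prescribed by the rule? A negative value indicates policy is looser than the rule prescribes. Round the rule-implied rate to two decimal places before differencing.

r = 2.3 + 2.4 + 1.3 × (2.2 − 2.4) + 0.7 × 1.4
   = 2.3 + 2.4 − 0.26 + 0.98 = 5.42
Deviation = 4.29 − 5.42 = -1.13 pp.

-1.13 pp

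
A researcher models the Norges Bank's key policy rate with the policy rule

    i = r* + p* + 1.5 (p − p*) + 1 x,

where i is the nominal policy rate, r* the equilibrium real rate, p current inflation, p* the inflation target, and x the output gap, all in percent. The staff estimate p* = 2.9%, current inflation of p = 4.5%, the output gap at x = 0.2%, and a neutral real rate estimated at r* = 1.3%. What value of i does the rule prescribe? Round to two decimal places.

6.80%

i = 1.3 + 2.9 + 1.5 × (4.5 − 2.9) + 1 × 0.2
   = 1.3 + 2.9 + 2.4 + 0.2 = 6.80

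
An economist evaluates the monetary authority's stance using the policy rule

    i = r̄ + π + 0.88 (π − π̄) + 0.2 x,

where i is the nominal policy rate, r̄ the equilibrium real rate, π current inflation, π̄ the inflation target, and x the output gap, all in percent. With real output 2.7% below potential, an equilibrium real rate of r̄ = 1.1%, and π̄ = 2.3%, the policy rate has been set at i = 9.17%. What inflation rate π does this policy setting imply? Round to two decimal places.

5.66%

Output 2.7% below potential → x = -2.7.
Collecting π: i = r̄ + (1 + 0.88) π − 0.88 π̄ + 0.2 x
1.88 π = 9.17 − 1.1 + 0.88 × 2.3 − 0.2 × (-2.7) = 10.634
π = 10.634 / 1.88 = 5.66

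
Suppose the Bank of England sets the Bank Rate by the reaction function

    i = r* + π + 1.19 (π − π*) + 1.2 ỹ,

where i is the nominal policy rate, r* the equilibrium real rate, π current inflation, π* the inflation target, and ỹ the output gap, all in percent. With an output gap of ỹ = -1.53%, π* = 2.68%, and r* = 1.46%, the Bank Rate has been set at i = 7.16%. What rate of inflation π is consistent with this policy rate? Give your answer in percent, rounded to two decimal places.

Collecting π: i = r* + (1 + 1.19) π − 1.19 π* + 1.2 ỹ
2.19 π = 7.16 − 1.46 + 1.19 × 2.68 − 1.2 × (-1.53) = 10.7252
π = 10.7252 / 2.19 = 4.90

4.90%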